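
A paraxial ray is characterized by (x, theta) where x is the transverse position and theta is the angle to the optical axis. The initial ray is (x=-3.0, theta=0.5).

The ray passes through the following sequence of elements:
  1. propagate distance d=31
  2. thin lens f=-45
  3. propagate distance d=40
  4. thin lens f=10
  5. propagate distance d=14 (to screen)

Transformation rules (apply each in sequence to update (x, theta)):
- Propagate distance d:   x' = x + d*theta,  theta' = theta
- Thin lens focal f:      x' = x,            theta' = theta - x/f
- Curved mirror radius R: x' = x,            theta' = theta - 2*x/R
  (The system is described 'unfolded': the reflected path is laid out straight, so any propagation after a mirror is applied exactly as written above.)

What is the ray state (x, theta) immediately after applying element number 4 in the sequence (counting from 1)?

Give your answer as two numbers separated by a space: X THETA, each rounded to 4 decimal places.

Answer: 43.6111 -3.5833

Derivation:
Initial: x=-3.0000 theta=0.5000
After 1 (propagate distance d=31): x=12.5000 theta=0.5000
After 2 (thin lens f=-45): x=12.5000 theta=7/9 (≈0.7778)
After 3 (propagate distance d=40): x=785/18 (≈43.6111) theta=7/9 (≈0.7778)
After 4 (thin lens f=10): x=785/18 (≈43.6111) theta=-43/12 (≈-3.5833)
Rounded to 4 decimal places: x = 43.6111, theta = -3.5833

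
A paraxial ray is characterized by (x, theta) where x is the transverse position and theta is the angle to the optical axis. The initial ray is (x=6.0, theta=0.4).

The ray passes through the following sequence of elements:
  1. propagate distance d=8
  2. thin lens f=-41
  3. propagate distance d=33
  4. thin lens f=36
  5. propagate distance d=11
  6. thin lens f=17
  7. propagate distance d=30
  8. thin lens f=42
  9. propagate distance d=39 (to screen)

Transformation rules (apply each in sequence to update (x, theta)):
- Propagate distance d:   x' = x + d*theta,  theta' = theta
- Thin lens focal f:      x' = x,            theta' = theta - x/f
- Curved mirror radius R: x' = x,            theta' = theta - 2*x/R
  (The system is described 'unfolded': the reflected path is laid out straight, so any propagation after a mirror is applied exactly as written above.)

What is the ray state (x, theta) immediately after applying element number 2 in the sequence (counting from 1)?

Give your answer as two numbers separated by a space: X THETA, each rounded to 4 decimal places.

Initial: x=6.0000 theta=0.4000
After 1 (propagate distance d=8): x=9.2000 theta=0.4000
After 2 (thin lens f=-41): x=9.2000 theta=128/205 (≈0.6244)
Rounded to 4 decimal places: x = 9.2000, theta = 0.6244

Answer: 9.2000 0.6244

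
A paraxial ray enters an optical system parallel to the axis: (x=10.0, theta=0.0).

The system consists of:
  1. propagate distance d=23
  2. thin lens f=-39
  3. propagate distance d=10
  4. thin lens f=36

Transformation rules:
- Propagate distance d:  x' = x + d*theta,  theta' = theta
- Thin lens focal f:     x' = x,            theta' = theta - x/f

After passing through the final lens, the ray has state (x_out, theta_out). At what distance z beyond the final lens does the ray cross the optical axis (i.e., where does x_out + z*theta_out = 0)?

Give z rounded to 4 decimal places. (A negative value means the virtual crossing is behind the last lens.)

Initial: x=10.0000 theta=0.0000
After 1 (propagate distance d=23): x=10.0000 theta=0.0000
After 2 (thin lens f=-39): x=10.0000 theta=10/39 (≈0.2564)
After 3 (propagate distance d=10): x=490/39 (≈12.5641) theta=10/39 (≈0.2564)
After 4 (thin lens f=36): x=490/39 (≈12.5641) theta=-5/54 (≈-0.0926)
z_focus = -x_out/theta_out = -(490/39)/(-5/54) = 1764/13 ≈ 135.6923
Rounded to 4 decimal places: z = 135.6923

Answer: 135.6923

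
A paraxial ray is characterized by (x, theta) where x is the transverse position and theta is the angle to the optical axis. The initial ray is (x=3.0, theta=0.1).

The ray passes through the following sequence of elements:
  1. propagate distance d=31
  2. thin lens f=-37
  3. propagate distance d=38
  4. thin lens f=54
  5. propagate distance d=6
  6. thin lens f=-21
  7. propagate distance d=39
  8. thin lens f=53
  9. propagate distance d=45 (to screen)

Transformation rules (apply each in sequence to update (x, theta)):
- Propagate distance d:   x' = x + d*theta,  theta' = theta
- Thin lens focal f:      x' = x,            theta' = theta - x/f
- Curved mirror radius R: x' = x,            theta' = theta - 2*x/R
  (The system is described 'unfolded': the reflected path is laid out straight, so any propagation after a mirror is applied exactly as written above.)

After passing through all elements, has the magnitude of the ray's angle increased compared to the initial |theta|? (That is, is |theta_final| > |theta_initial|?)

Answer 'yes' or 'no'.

Answer: yes

Derivation:
Initial: x=3.0000 theta=0.1000
After 1 (propagate distance d=31): x=6.1000 theta=0.1000
After 2 (thin lens f=-37): x=6.1000 theta=49/185 (≈0.2649)
After 3 (propagate distance d=38): x=5981/370 (≈16.1649) theta=49/185 (≈0.2649)
After 4 (thin lens f=54): x=5981/370 (≈16.1649) theta=-689/19980 (≈-0.0345)
After 5 (propagate distance d=6): x=5314/333 (≈15.9580) theta=-689/19980 (≈-0.0345)
After 6 (thin lens f=-21): x=5314/333 (≈15.9580) theta=11273/15540 (≈0.7254)
After 7 (propagate distance d=39): x=2062901/46620 (≈44.2493) theta=11273/15540 (≈0.7254)
After 8 (thin lens f=53): x=2062901/46620 (≈44.2493) theta=-19321/176490 (≈-0.1095)
After 9 (propagate distance d=45 (to screen)): x=97161523/2470860 (≈39.3230) theta=-19321/176490 (≈-0.1095)
|theta_initial|=0.1000 |theta_final|=19321/176490 (≈0.1095) -> increased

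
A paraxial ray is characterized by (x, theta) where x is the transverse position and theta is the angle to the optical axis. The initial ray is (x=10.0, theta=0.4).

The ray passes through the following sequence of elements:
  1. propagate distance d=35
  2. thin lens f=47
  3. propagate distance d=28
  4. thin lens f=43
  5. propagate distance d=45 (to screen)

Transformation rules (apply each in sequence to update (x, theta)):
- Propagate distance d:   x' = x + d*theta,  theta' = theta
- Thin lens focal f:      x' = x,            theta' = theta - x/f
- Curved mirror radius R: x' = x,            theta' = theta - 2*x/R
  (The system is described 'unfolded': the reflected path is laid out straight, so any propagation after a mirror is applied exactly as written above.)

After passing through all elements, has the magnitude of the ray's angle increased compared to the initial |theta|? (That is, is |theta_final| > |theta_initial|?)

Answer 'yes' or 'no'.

Answer: yes

Derivation:
Initial: x=10.0000 theta=0.4000
After 1 (propagate distance d=35): x=24.0000 theta=0.4000
After 2 (thin lens f=47): x=24.0000 theta=-26/235 (≈-0.1106)
After 3 (propagate distance d=28): x=4912/235 (≈20.9021) theta=-26/235 (≈-0.1106)
After 4 (thin lens f=43): x=4912/235 (≈20.9021) theta=-1206/2021 (≈-0.5967)
After 5 (propagate distance d=45 (to screen)): x=-60134/10105 (≈-5.9509) theta=-1206/2021 (≈-0.5967)
|theta_initial|=0.4000 |theta_final|=1206/2021 (≈0.5967) -> increased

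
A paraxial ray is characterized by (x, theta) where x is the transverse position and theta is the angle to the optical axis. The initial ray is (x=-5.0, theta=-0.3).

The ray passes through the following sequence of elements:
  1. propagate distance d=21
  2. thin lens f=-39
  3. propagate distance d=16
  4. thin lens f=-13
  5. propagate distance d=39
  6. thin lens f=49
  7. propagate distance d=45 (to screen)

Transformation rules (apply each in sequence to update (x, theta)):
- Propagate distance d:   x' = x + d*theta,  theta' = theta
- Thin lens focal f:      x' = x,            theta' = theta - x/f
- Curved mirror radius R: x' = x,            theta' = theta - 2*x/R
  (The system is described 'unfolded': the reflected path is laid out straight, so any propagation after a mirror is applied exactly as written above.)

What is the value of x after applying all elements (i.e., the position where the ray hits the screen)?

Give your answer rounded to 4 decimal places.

Answer: -106.9650

Derivation:
Initial: x=-5.0000 theta=-0.3000
After 1 (propagate distance d=21): x=-11.3000 theta=-0.3000
After 2 (thin lens f=-39): x=-11.3000 theta=-23/39 (≈-0.5897)
After 3 (propagate distance d=16): x=-8087/390 (≈-20.7359) theta=-23/39 (≈-0.5897)
After 4 (thin lens f=-13): x=-8087/390 (≈-20.7359) theta=-11077/5070 (≈-2.1848)
After 5 (propagate distance d=39): x=-20659/195 (≈-105.9436) theta=-11077/5070 (≈-2.1848)
After 6 (thin lens f=49): x=-20659/195 (≈-105.9436) theta=-5639/248430 (≈-0.0227)
After 7 (propagate distance d=45 (to screen)): x=-26573321/248430 (≈-106.9650) theta=-5639/248430 (≈-0.0227)
Rounded to 4 decimal places: x = -106.9650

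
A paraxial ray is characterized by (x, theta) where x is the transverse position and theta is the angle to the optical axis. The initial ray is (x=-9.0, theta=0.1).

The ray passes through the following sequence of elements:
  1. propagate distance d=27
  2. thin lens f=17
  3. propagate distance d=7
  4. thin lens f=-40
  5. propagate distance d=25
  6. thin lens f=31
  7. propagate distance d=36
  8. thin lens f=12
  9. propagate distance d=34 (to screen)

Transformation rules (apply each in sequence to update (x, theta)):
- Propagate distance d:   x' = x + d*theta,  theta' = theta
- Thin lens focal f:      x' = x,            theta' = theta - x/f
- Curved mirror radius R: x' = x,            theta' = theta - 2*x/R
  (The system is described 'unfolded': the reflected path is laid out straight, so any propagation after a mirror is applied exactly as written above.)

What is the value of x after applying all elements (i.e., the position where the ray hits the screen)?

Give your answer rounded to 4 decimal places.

Initial: x=-9.0000 theta=0.1000
After 1 (propagate distance d=27): x=-6.3000 theta=0.1000
After 2 (thin lens f=17): x=-6.3000 theta=8/17 (≈0.4706)
After 3 (propagate distance d=7): x=-511/170 (≈-3.0059) theta=8/17 (≈0.4706)
After 4 (thin lens f=-40): x=-511/170 (≈-3.0059) theta=2689/6800 (≈0.3954)
After 5 (propagate distance d=25): x=9357/1360 (≈6.8801) theta=2689/6800 (≈0.3954)
After 6 (thin lens f=31): x=9357/1360 (≈6.8801) theta=18287/105400 (≈0.1735)
After 7 (propagate distance d=36): x=2766999/210800 (≈13.1262) theta=18287/105400 (≈0.1735)
After 8 (thin lens f=12): x=2766999/210800 (≈13.1262) theta=-776037/843200 (≈-0.9203)
After 9 (propagate distance d=34 (to screen)): x=-7658631/421600 (≈-18.1656) theta=-776037/843200 (≈-0.9203)
Rounded to 4 decimal places: x = -18.1656

Answer: -18.1656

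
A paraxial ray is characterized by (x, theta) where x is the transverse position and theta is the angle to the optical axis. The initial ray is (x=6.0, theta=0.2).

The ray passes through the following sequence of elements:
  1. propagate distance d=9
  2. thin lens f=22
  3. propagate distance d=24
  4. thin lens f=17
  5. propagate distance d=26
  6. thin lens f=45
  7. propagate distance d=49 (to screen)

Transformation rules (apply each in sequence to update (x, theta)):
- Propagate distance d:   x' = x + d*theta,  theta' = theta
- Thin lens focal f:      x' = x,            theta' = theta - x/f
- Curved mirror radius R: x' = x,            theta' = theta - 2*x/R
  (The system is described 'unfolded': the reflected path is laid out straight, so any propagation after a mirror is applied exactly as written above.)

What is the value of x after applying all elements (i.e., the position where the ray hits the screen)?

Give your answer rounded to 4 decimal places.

Answer: -18.8145

Derivation:
Initial: x=6.0000 theta=0.2000
After 1 (propagate distance d=9): x=7.8000 theta=0.2000
After 2 (thin lens f=22): x=7.8000 theta=-17/110 (≈-0.1545)
After 3 (propagate distance d=24): x=45/11 (≈4.0909) theta=-17/110 (≈-0.1545)
After 4 (thin lens f=17): x=45/11 (≈4.0909) theta=-739/1870 (≈-0.3952)
After 5 (propagate distance d=26): x=-5782/935 (≈-6.1840) theta=-739/1870 (≈-0.3952)
After 6 (thin lens f=45): x=-5782/935 (≈-6.1840) theta=-21691/84150 (≈-0.2578)
After 7 (propagate distance d=49 (to screen)): x=-1583239/84150 (≈-18.8145) theta=-21691/84150 (≈-0.2578)
Rounded to 4 decimal places: x = -18.8145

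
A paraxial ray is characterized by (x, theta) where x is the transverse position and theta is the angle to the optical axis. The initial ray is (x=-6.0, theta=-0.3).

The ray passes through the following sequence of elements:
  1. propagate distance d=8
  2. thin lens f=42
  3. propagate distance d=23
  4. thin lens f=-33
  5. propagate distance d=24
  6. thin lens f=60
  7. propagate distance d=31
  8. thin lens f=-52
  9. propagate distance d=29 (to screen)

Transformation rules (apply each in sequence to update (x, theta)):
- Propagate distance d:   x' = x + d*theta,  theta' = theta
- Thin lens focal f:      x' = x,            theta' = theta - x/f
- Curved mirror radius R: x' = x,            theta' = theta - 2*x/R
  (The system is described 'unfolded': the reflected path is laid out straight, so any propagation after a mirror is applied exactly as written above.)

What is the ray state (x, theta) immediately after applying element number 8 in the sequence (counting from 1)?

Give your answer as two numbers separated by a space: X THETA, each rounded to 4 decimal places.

Answer: -23.2444 -0.5232

Derivation:
Initial: x=-6.0000 theta=-0.3000
After 1 (propagate distance d=8): x=-8.4000 theta=-0.3000
After 2 (thin lens f=42): x=-8.4000 theta=-0.1000
After 3 (propagate distance d=23): x=-10.7000 theta=-0.1000
After 4 (thin lens f=-33): x=-10.7000 theta=-14/33 (≈-0.4242)
After 5 (propagate distance d=24): x=-2297/110 (≈-20.8818) theta=-14/33 (≈-0.4242)
After 6 (thin lens f=60): x=-2297/110 (≈-20.8818) theta=-503/6600 (≈-0.0762)
After 7 (propagate distance d=31): x=-153413/6600 (≈-23.2444) theta=-503/6600 (≈-0.0762)
After 8 (thin lens f=-52): x=-153413/6600 (≈-23.2444) theta=-13813/26400 (≈-0.5232)
Rounded to 4 decimal places: x = -23.2444, theta = -0.5232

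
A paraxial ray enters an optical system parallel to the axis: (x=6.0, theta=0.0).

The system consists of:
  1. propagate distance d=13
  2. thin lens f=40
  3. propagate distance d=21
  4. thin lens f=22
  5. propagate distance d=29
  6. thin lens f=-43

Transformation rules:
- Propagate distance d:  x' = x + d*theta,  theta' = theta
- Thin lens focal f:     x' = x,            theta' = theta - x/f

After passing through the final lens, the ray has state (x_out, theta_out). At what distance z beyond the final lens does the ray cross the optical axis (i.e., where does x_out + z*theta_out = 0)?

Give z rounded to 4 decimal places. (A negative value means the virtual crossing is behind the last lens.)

Answer: -13.0833

Derivation:
Initial: x=6.0000 theta=0.0000
After 1 (propagate distance d=13): x=6.0000 theta=0.0000
After 2 (thin lens f=40): x=6.0000 theta=-0.1500
After 3 (propagate distance d=21): x=2.8500 theta=-0.1500
After 4 (thin lens f=22): x=2.8500 theta=-123/440 (≈-0.2795)
After 5 (propagate distance d=29): x=-2313/440 (≈-5.2568) theta=-123/440 (≈-0.2795)
After 6 (thin lens f=-43): x=-2313/440 (≈-5.2568) theta=-3801/9460 (≈-0.4018)
z_focus = -x_out/theta_out = -(-2313/440)/(-3801/9460) = -33153/2534 ≈ -13.0833
Rounded to 4 decimal places: z = -13.0833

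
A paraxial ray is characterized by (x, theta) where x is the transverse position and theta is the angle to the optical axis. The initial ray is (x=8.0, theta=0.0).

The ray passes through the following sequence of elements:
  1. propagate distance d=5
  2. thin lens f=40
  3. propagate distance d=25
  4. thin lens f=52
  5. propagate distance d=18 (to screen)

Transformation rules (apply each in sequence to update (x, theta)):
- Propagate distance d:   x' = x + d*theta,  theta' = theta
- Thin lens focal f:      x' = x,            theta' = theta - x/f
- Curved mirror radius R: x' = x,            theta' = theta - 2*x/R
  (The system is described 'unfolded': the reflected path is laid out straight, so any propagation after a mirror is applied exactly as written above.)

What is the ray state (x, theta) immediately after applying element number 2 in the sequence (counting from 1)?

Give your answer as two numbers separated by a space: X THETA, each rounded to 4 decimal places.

Initial: x=8.0000 theta=0.0000
After 1 (propagate distance d=5): x=8.0000 theta=0.0000
After 2 (thin lens f=40): x=8.0000 theta=-0.2000
Rounded to 4 decimal places: x = 8.0000, theta = -0.2000

Answer: 8.0000 -0.2000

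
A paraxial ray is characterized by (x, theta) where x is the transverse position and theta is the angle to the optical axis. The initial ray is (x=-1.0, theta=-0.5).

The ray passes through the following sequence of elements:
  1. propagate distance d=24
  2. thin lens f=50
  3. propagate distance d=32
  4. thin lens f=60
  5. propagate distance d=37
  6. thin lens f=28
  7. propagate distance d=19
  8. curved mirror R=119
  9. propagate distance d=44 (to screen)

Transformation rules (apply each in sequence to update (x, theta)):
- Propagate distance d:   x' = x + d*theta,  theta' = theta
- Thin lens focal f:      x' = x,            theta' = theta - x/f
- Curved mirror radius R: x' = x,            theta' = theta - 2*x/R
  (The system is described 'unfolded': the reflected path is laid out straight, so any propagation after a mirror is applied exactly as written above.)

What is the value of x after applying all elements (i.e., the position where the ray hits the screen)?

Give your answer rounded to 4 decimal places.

Answer: 30.1276

Derivation:
Initial: x=-1.0000 theta=-0.5000
After 1 (propagate distance d=24): x=-13.0000 theta=-0.5000
After 2 (thin lens f=50): x=-13.0000 theta=-0.2400
After 3 (propagate distance d=32): x=-20.6800 theta=-0.2400
After 4 (thin lens f=60): x=-20.6800 theta=157/1500 (≈0.1047)
After 5 (propagate distance d=37): x=-25211/1500 (≈-16.8073) theta=157/1500 (≈0.1047)
After 6 (thin lens f=28): x=-25211/1500 (≈-16.8073) theta=9869/14000 (≈0.7049)
After 7 (propagate distance d=19): x=-1147/336 (≈-3.4137) theta=9869/14000 (≈0.7049)
After 8 (curved mirror R=119): x=-1147/336 (≈-3.4137) theta=3809983/4998000 (≈0.7623)
After 9 (propagate distance d=44 (to screen)): x=150577627/4998000 (≈30.1276) theta=3809983/4998000 (≈0.7623)
Rounded to 4 decimal places: x = 30.1276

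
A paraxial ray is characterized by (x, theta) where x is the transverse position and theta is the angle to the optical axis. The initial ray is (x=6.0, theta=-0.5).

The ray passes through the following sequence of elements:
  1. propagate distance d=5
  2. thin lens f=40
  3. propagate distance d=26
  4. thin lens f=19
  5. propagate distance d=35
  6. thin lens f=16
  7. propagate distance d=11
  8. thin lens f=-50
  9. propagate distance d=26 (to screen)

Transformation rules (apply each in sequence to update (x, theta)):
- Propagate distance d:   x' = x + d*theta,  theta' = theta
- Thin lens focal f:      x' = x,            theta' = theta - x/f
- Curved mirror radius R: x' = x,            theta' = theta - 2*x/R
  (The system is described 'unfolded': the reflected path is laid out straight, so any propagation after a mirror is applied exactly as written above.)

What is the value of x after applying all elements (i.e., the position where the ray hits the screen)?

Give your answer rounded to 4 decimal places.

Initial: x=6.0000 theta=-0.5000
After 1 (propagate distance d=5): x=3.5000 theta=-0.5000
After 2 (thin lens f=40): x=3.5000 theta=-0.5875
After 3 (propagate distance d=26): x=-11.7750 theta=-0.5875
After 4 (thin lens f=19): x=-11.7750 theta=49/1520 (≈0.0322)
After 5 (propagate distance d=35): x=-16183/1520 (≈-10.6467) theta=49/1520 (≈0.0322)
After 6 (thin lens f=16): x=-16183/1520 (≈-10.6467) theta=893/1280 (≈0.6977)
After 7 (propagate distance d=11): x=-72291/24320 (≈-2.9725) theta=893/1280 (≈0.6977)
After 8 (thin lens f=-50): x=-72291/24320 (≈-2.9725) theta=776059/1216000 (≈0.6382)
After 9 (propagate distance d=26 (to screen)): x=108967/8000 (≈13.6209) theta=776059/1216000 (≈0.6382)
Rounded to 4 decimal places: x = 13.6209

Answer: 13.6209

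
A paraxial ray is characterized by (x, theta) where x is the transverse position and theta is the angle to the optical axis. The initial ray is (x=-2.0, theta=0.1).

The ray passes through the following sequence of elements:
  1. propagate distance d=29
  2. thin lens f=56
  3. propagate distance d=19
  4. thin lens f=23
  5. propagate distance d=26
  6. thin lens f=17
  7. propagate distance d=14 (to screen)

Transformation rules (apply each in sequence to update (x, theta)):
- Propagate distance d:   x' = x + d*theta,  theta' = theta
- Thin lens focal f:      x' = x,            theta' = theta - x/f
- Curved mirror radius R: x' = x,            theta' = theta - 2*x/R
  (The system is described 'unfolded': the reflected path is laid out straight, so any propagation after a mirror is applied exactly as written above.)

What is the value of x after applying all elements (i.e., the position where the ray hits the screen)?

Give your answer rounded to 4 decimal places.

Answer: -0.0158

Derivation:
Initial: x=-2.0000 theta=0.1000
After 1 (propagate distance d=29): x=0.9000 theta=0.1000
After 2 (thin lens f=56): x=0.9000 theta=47/560 (≈0.0839)
After 3 (propagate distance d=19): x=1397/560 (≈2.4946) theta=47/560 (≈0.0839)
After 4 (thin lens f=23): x=1397/560 (≈2.4946) theta=-79/3220 (≈-0.0245)
After 5 (propagate distance d=26): x=4783/2576 (≈1.8568) theta=-79/3220 (≈-0.0245)
After 6 (thin lens f=17): x=4783/2576 (≈1.8568) theta=-29287/218960 (≈-0.1338)
After 7 (propagate distance d=14 (to screen)): x=-3463/218960 (≈-0.0158) theta=-29287/218960 (≈-0.1338)
Rounded to 4 decimal places: x = -0.0158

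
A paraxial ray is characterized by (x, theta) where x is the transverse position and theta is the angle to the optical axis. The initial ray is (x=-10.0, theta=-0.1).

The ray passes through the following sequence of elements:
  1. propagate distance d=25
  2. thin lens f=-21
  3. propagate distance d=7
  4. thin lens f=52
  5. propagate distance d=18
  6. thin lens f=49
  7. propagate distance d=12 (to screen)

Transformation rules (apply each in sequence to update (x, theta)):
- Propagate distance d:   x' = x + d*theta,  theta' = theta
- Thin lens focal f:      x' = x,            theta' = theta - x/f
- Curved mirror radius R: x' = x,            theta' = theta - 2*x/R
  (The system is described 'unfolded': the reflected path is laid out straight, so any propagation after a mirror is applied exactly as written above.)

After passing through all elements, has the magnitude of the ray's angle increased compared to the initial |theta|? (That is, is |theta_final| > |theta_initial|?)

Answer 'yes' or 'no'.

Answer: yes

Derivation:
Initial: x=-10.0000 theta=-0.1000
After 1 (propagate distance d=25): x=-12.5000 theta=-0.1000
After 2 (thin lens f=-21): x=-12.5000 theta=-73/105 (≈-0.6952)
After 3 (propagate distance d=7): x=-521/30 (≈-17.3667) theta=-73/105 (≈-0.6952)
After 4 (thin lens f=52): x=-521/30 (≈-17.3667) theta=-263/728 (≈-0.3613)
After 5 (propagate distance d=18): x=-130327/5460 (≈-23.8694) theta=-263/728 (≈-0.3613)
After 6 (thin lens f=49): x=-130327/5460 (≈-23.8694) theta=67349/535080 (≈0.1259)
After 7 (propagate distance d=12 (to screen)): x=-5981929/267540 (≈-22.3590) theta=67349/535080 (≈0.1259)
|theta_initial|=0.1000 |theta_final|=67349/535080 (≈0.1259) -> increased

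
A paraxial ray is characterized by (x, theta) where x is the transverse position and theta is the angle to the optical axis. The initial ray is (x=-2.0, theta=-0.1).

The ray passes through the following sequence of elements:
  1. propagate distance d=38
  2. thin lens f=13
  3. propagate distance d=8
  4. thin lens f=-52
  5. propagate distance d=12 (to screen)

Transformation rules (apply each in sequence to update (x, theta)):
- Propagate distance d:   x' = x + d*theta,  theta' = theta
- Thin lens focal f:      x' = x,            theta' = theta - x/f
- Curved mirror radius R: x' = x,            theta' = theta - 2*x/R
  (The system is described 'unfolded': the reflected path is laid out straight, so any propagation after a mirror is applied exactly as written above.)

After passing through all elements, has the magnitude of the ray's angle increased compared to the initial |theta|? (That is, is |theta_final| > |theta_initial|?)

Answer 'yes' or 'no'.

Answer: yes

Derivation:
Initial: x=-2.0000 theta=-0.1000
After 1 (propagate distance d=38): x=-5.8000 theta=-0.1000
After 2 (thin lens f=13): x=-5.8000 theta=9/26 (≈0.3462)
After 3 (propagate distance d=8): x=-197/65 (≈-3.0308) theta=9/26 (≈0.3462)
After 4 (thin lens f=-52): x=-197/65 (≈-3.0308) theta=973/3380 (≈0.2879)
After 5 (propagate distance d=12 (to screen)): x=358/845 (≈0.4237) theta=973/3380 (≈0.2879)
|theta_initial|=0.1000 |theta_final|=973/3380 (≈0.2879) -> increased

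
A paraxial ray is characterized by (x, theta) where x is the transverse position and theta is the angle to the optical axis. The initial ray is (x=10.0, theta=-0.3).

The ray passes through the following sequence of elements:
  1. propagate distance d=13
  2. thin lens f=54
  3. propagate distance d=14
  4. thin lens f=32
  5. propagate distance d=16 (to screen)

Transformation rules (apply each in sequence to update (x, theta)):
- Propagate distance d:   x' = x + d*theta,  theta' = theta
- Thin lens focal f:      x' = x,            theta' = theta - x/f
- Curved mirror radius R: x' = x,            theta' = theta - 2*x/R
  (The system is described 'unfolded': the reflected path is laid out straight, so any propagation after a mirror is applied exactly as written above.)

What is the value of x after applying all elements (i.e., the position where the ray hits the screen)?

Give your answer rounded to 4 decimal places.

Answer: -6.4481

Derivation:
Initial: x=10.0000 theta=-0.3000
After 1 (propagate distance d=13): x=6.1000 theta=-0.3000
After 2 (thin lens f=54): x=6.1000 theta=-223/540 (≈-0.4130)
After 3 (propagate distance d=14): x=43/135 (≈0.3185) theta=-223/540 (≈-0.4130)
After 4 (thin lens f=32): x=43/135 (≈0.3185) theta=-203/480 (≈-0.4229)
After 5 (propagate distance d=16 (to screen)): x=-1741/270 (≈-6.4481) theta=-203/480 (≈-0.4229)
Rounded to 4 decimal places: x = -6.4481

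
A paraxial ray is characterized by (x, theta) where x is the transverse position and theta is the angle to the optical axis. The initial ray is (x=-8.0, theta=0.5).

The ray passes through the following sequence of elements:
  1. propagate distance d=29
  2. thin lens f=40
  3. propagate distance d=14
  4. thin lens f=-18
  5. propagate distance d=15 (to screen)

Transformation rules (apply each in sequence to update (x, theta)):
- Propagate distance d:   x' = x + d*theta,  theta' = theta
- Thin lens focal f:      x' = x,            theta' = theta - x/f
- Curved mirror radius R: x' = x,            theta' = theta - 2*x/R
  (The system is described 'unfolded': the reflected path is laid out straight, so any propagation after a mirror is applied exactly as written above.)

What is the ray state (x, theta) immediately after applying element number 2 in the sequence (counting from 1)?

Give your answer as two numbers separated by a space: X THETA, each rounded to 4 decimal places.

Answer: 6.5000 0.3375

Derivation:
Initial: x=-8.0000 theta=0.5000
After 1 (propagate distance d=29): x=6.5000 theta=0.5000
After 2 (thin lens f=40): x=6.5000 theta=0.3375
Rounded to 4 decimal places: x = 6.5000, theta = 0.3375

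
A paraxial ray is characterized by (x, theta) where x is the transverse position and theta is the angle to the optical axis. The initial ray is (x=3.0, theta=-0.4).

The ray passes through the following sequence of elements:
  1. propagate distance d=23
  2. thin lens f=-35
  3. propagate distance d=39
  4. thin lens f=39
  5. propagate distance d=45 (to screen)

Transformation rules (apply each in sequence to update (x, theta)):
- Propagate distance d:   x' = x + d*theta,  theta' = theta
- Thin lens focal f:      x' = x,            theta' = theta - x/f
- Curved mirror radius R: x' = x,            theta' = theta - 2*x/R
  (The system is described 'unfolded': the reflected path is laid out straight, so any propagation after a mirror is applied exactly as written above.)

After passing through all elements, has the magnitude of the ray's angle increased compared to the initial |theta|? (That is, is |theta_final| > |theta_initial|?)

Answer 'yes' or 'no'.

Initial: x=3.0000 theta=-0.4000
After 1 (propagate distance d=23): x=-6.2000 theta=-0.4000
After 2 (thin lens f=-35): x=-6.2000 theta=-101/175 (≈-0.5771)
After 3 (propagate distance d=39): x=-5024/175 (≈-28.7086) theta=-101/175 (≈-0.5771)
After 4 (thin lens f=39): x=-5024/175 (≈-28.7086) theta=31/195 (≈0.1590)
After 5 (propagate distance d=45 (to screen)): x=-49037/2275 (≈-21.5547) theta=31/195 (≈0.1590)
|theta_initial|=0.4000 |theta_final|=31/195 (≈0.1590) -> not increased

Answer: no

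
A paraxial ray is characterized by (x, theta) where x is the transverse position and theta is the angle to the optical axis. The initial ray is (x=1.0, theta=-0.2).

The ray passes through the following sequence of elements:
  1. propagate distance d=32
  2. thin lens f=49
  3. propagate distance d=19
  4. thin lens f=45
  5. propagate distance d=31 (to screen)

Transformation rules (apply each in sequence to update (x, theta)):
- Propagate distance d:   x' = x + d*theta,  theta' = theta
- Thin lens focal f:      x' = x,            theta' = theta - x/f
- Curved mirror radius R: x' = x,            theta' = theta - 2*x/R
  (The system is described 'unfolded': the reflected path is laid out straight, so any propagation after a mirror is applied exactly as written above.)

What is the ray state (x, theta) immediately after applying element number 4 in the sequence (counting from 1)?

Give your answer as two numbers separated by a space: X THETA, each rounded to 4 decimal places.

Answer: -7.1061 0.0681

Derivation:
Initial: x=1.0000 theta=-0.2000
After 1 (propagate distance d=32): x=-5.4000 theta=-0.2000
After 2 (thin lens f=49): x=-5.4000 theta=-22/245 (≈-0.0898)
After 3 (propagate distance d=19): x=-1741/245 (≈-7.1061) theta=-22/245 (≈-0.0898)
After 4 (thin lens f=45): x=-1741/245 (≈-7.1061) theta=751/11025 (≈0.0681)
Rounded to 4 decimal places: x = -7.1061, theta = 0.0681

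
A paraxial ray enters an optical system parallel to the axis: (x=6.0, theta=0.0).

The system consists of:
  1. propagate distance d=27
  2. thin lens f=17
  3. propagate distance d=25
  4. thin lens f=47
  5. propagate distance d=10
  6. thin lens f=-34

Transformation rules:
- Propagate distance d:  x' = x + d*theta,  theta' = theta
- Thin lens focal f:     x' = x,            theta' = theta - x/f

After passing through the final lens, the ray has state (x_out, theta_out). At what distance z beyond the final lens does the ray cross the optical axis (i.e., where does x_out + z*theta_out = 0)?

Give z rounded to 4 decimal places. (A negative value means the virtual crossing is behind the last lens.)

Initial: x=6.0000 theta=0.0000
After 1 (propagate distance d=27): x=6.0000 theta=0.0000
After 2 (thin lens f=17): x=6.0000 theta=-6/17 (≈-0.3529)
After 3 (propagate distance d=25): x=-48/17 (≈-2.8235) theta=-6/17 (≈-0.3529)
After 4 (thin lens f=47): x=-48/17 (≈-2.8235) theta=-234/799 (≈-0.2929)
After 5 (propagate distance d=10): x=-4596/799 (≈-5.7522) theta=-234/799 (≈-0.2929)
After 6 (thin lens f=-34): x=-4596/799 (≈-5.7522) theta=-6276/13583 (≈-0.4620)
z_focus = -x_out/theta_out = -(-4596/799)/(-6276/13583) = -6511/523 ≈ -12.4493
Rounded to 4 decimal places: z = -12.4493

Answer: -12.4493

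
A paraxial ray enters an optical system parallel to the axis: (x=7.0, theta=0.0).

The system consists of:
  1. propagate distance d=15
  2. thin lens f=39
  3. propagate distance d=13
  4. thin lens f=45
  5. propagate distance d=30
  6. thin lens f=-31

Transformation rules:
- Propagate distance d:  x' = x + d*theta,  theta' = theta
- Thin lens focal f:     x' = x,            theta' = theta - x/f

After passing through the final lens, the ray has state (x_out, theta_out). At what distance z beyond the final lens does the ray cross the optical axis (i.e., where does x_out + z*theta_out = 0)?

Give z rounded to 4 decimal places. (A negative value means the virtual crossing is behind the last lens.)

Answer: -9.4147

Derivation:
Initial: x=7.0000 theta=0.0000
After 1 (propagate distance d=15): x=7.0000 theta=0.0000
After 2 (thin lens f=39): x=7.0000 theta=-7/39 (≈-0.1795)
After 3 (propagate distance d=13): x=14/3 (≈4.6667) theta=-7/39 (≈-0.1795)
After 4 (thin lens f=45): x=14/3 (≈4.6667) theta=-497/1755 (≈-0.2832)
After 5 (propagate distance d=30): x=-448/117 (≈-3.8291) theta=-497/1755 (≈-0.2832)
After 6 (thin lens f=-31): x=-448/117 (≈-3.8291) theta=-22127/54405 (≈-0.4067)
z_focus = -x_out/theta_out = -(-448/117)/(-22127/54405) = -29760/3161 ≈ -9.4147
Rounded to 4 decimal places: z = -9.4147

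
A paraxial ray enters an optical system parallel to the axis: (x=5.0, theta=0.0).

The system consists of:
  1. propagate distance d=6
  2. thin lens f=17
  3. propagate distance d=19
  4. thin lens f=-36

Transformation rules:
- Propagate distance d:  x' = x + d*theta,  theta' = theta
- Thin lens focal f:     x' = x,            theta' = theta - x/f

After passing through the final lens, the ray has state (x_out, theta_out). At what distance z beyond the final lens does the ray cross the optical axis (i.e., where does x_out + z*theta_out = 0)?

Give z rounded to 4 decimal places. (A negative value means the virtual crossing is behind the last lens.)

Initial: x=5.0000 theta=0.0000
After 1 (propagate distance d=6): x=5.0000 theta=0.0000
After 2 (thin lens f=17): x=5.0000 theta=-5/17 (≈-0.2941)
After 3 (propagate distance d=19): x=-10/17 (≈-0.5882) theta=-5/17 (≈-0.2941)
After 4 (thin lens f=-36): x=-10/17 (≈-0.5882) theta=-95/306 (≈-0.3105)
z_focus = -x_out/theta_out = -(-10/17)/(-95/306) = -36/19 ≈ -1.8947
Rounded to 4 decimal places: z = -1.8947

Answer: -1.8947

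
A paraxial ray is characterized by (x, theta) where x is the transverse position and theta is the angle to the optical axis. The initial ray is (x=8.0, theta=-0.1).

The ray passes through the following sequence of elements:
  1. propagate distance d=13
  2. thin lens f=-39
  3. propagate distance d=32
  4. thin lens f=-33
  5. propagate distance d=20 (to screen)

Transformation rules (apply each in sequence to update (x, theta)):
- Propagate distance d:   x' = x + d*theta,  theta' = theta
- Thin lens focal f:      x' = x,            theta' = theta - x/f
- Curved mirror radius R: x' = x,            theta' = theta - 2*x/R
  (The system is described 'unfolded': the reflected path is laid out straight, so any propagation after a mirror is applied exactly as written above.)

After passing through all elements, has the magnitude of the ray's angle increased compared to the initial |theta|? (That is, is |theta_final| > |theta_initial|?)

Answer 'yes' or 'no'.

Answer: yes

Derivation:
Initial: x=8.0000 theta=-0.1000
After 1 (propagate distance d=13): x=6.7000 theta=-0.1000
After 2 (thin lens f=-39): x=6.7000 theta=14/195 (≈0.0718)
After 3 (propagate distance d=32): x=3509/390 (≈8.9974) theta=14/195 (≈0.0718)
After 4 (thin lens f=-33): x=3509/390 (≈8.9974) theta=31/90 (≈0.3444)
After 5 (propagate distance d=20 (to screen)): x=18587/1170 (≈15.8863) theta=31/90 (≈0.3444)
|theta_initial|=0.1000 |theta_final|=31/90 (≈0.3444) -> increased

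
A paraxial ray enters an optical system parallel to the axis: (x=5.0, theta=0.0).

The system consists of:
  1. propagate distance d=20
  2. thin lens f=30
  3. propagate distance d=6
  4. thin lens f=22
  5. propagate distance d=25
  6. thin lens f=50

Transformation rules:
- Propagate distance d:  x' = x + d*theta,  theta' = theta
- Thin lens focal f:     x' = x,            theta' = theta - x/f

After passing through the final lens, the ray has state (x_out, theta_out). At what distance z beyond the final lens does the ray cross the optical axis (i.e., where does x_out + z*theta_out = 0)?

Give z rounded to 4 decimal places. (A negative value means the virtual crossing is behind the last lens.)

Answer: -18.5340

Derivation:
Initial: x=5.0000 theta=0.0000
After 1 (propagate distance d=20): x=5.0000 theta=0.0000
After 2 (thin lens f=30): x=5.0000 theta=-1/6 (≈-0.1667)
After 3 (propagate distance d=6): x=4.0000 theta=-1/6 (≈-0.1667)
After 4 (thin lens f=22): x=4.0000 theta=-23/66 (≈-0.3485)
After 5 (propagate distance d=25): x=-311/66 (≈-4.7121) theta=-23/66 (≈-0.3485)
After 6 (thin lens f=50): x=-311/66 (≈-4.7121) theta=-839/3300 (≈-0.2542)
z_focus = -x_out/theta_out = -(-311/66)/(-839/3300) = -15550/839 ≈ -18.5340
Rounded to 4 decimal places: z = -18.5340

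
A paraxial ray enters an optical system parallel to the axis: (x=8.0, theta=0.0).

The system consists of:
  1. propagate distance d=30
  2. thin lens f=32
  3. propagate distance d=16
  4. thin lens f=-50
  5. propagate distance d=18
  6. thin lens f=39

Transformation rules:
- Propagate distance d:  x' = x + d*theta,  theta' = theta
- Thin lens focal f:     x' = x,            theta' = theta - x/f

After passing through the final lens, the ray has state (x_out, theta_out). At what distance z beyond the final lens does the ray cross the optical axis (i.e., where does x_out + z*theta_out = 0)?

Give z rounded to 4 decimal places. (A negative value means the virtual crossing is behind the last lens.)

Initial: x=8.0000 theta=0.0000
After 1 (propagate distance d=30): x=8.0000 theta=0.0000
After 2 (thin lens f=32): x=8.0000 theta=-0.2500
After 3 (propagate distance d=16): x=4.0000 theta=-0.2500
After 4 (thin lens f=-50): x=4.0000 theta=-0.1700
After 5 (propagate distance d=18): x=0.9400 theta=-0.1700
After 6 (thin lens f=39): x=0.9400 theta=-757/3900 (≈-0.1941)
z_focus = -x_out/theta_out = -(0.9400)/(-757/3900) = 3666/757 ≈ 4.8428
Rounded to 4 decimal places: z = 4.8428

Answer: 4.8428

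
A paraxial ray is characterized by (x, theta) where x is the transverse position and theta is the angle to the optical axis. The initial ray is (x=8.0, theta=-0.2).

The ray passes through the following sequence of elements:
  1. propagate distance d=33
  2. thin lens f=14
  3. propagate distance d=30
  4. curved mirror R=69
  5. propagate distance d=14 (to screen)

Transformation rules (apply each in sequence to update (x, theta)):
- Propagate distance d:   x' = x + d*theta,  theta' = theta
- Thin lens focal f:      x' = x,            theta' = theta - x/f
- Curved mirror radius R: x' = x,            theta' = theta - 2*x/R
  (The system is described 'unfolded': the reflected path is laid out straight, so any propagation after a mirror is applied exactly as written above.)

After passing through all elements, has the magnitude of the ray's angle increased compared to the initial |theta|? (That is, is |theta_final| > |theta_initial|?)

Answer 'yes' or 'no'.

Initial: x=8.0000 theta=-0.2000
After 1 (propagate distance d=33): x=1.4000 theta=-0.2000
After 2 (thin lens f=14): x=1.4000 theta=-0.3000
After 3 (propagate distance d=30): x=-7.6000 theta=-0.3000
After 4 (curved mirror R=69): x=-7.6000 theta=-11/138 (≈-0.0797)
After 5 (propagate distance d=14 (to screen)): x=-3007/345 (≈-8.7159) theta=-11/138 (≈-0.0797)
|theta_initial|=0.2000 |theta_final|=11/138 (≈0.0797) -> not increased

Answer: no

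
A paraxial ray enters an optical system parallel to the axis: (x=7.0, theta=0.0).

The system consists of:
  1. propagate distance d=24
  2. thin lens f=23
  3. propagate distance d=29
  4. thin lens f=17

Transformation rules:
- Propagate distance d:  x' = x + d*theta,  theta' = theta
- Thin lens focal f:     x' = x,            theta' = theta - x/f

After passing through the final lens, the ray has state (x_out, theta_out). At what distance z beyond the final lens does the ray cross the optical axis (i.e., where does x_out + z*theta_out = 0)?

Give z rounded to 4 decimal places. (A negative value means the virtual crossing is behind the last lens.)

Initial: x=7.0000 theta=0.0000
After 1 (propagate distance d=24): x=7.0000 theta=0.0000
After 2 (thin lens f=23): x=7.0000 theta=-7/23 (≈-0.3043)
After 3 (propagate distance d=29): x=-42/23 (≈-1.8261) theta=-7/23 (≈-0.3043)
After 4 (thin lens f=17): x=-42/23 (≈-1.8261) theta=-77/391 (≈-0.1969)
z_focus = -x_out/theta_out = -(-42/23)/(-77/391) = -102/11 ≈ -9.2727
Rounded to 4 decimal places: z = -9.2727

Answer: -9.2727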